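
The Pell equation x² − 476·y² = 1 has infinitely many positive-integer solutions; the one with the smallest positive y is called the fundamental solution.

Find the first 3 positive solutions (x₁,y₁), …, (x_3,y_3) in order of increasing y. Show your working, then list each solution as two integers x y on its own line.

28799 1320
1658764801 76029360
95541534979199 4379139075960

d=476: √d = [21; 1,4,2,10,2,4,1,42] (ℓ=8, even), read p_7/q_7
step 0: (21, 1)  from 21·(1,0) + (0,1)
…
step 2: (109, 5)  from 4·(22,1) + (21,1)
step 3: (240, 11)  from 2·(109,5) + (22,1)
step 4: (2509, 115)  from 10·(240,11) + (109,5)
…
step 6: (23541, 1079)  from 4·(5258,241) + (2509,115)
step 7: (28799, 1320)  from 1·(23541,1079) + (5258,241)
(x₁, y₁) = (28799, 1320);  28799² − 476·1320² = 1 ✓
k=2:  x_2 = 28799·28799+476·1320·1320 = 1658764801,  y_2 = 28799·1320+1320·28799 = 76029360
k=3:  x_3 = 28799·1658764801+476·1320·76029360 = 95541534979199,  y_3 = 28799·76029360+1320·1658764801 = 4379139075960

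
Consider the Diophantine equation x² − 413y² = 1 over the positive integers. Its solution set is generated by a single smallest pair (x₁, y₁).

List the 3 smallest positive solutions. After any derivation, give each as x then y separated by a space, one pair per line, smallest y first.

113399 5580
25718666401 1265532840
5832942102300599 287020317040740

d=413: √d = [20; 3,9,1,4,1,9,3,40] (ℓ=8, even), read p_7/q_7
a_0=20:  p_0=20·1+0=20,  q_0=20·0+1=1
…
a_2=9:  p_2=9·61+20=569,  q_2=9·3+1=28
…
a_4=4:  p_4=4·630+569=3089,  q_4=4·31+28=152
a_5=1:  p_5=1·3089+630=3719,  q_5=1·152+31=183
a_6=9:  p_6=9·3719+3089=36560,  q_6=9·183+152=1799
a_7=3:  p_7=3·36560+3719=113399,  q_7=3·1799+183=5580
(x₁, y₁) = (113399, 5580);  113399² − 413·5580² = 1 ✓
(x_2, y_2) = (113399·113399 + 413·5580·5580, 113399·5580 + 5580·113399) = (25718666401, 1265532840)
(x_3, y_3) = (113399·25718666401 + 413·5580·1265532840, 113399·1265532840 + 5580·25718666401) = (5832942102300599, 287020317040740)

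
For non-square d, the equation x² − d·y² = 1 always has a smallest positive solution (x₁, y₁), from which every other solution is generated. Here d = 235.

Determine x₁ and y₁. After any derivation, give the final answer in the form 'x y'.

d=235: √d = [15; 3,30] (ℓ=2, even), read p_1/q_1
a_0=15:  p_0=15·1+0=15,  q_0=15·0+1=1
a_1=3:  p_1=3·15+1=46,  q_1=3·1+0=3
→ (46, 3).  Check: 46²=2116, 235·3²=2115, difference 1.

46 3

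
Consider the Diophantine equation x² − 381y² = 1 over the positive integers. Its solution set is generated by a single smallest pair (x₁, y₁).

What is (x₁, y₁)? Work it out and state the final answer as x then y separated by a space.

√381 = [19; 1,1,12,1,1,38, …], period ℓ=6 (even) → k=5
i=0: a=19 ⇒ p=19, q=1
…
i=3: a=12 ⇒ p=488, q=25
i=4: a=1 ⇒ p=527, q=27
i=5: a=1 ⇒ p=1015, q=52
(x₁, y₁) = (1015, 52);  1015² − 381·52² = 1 ✓

1015 52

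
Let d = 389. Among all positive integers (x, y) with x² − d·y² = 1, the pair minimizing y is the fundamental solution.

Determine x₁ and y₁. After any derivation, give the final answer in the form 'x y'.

3287049 166660

√389 → a₀=19, period (1,2,1,1,1,1,2,1,38); ℓ=9 odd so k=17
a_0=19:  p_0=19·1+0=19,  q_0=19·0+1=1
…
a_6=1:  p_6=1·217+138=355,  q_6=1·11+7=18
…
a_9=38:  p_9=38·1282+927=49643,  q_9=38·65+47=2517
…
a_14=1:  p_14=1·353911+202418=556329,  q_14=1·17944+10263=28207
a_15=1:  p_15=1·556329+353911=910240,  q_15=1·28207+17944=46151
a_16=2:  p_16=2·910240+556329=2376809,  q_16=2·46151+28207=120509
a_17=1:  p_17=1·2376809+910240=3287049,  q_17=1·120509+46151=166660
fundamental: x₁=3287049, y₁=166660  (since 10804691128401 − 389·27775555600 = 1)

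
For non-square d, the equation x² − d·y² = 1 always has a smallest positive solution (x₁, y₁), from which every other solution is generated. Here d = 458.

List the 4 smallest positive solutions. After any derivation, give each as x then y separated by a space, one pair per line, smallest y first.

22899 1070
1048728401 49003860
48029663286099 2244278779210
2199662518128033601 102783479481255720

√458 = [21; 2,2,42, …], period ℓ=3 (odd) → k=5
i=0: a=21 ⇒ p=21, q=1
i=1: a=2 ⇒ p=43, q=2
…
i=4: a=2 ⇒ p=9181, q=429
i=5: a=2 ⇒ p=22899, q=1070
fundamental: x₁=22899, y₁=1070  (since 524364201 − 458·1144900 = 1)
k=2:  x_2 = 22899·22899+458·1070·1070 = 1048728401,  y_2 = 22899·1070+1070·22899 = 49003860
k=3:  x_3 = 22899·1048728401+458·1070·49003860 = 48029663286099,  y_3 = 22899·49003860+1070·1048728401 = 2244278779210
k=4:  x_4 = 22899·48029663286099+458·1070·2244278779210 = 2199662518128033601,  y_4 = 22899·2244278779210+1070·48029663286099 = 102783479481255720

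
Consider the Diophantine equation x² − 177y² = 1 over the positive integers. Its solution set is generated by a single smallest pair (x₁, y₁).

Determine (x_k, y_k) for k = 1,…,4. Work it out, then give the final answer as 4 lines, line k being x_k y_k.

√177 → a₀=13, period (3,3,2,8,2,3,3,26); ℓ=8 even so k=7
step 0: (13, 1)  from 13·(1,0) + (0,1)
step 1: (40, 3)  from 3·(13,1) + (1,0)
…
step 3: (306, 23)  from 2·(133,10) + (40,3)
step 4: (2581, 194)  from 8·(306,23) + (133,10)
step 5: (5468, 411)  from 2·(2581,194) + (306,23)
step 6: (18985, 1427)  from 3·(5468,411) + (2581,194)
step 7: (62423, 4692)  from 3·(18985,1427) + (5468,411)
fundamental: x₁=62423, y₁=4692  (since 3896630929 − 177·22014864 = 1)
(x_2, y_2) = (62423·62423 + 177·4692·4692, 62423·4692 + 4692·62423) = (7793261857, 585777432)
(x_3, y_3) = (62423·7793261857 + 177·4692·585777432, 62423·585777432 + 4692·7793261857) = (972957569736599, 73131969270780)
(x_4, y_4) = (62423·972957569736599 + 177·4692·73131969270780, 62423·73131969270780 + 4692·972957569736599) = (121469860743542176897, 9130233834994022448)

62423 4692
7793261857 585777432
972957569736599 73131969270780
121469860743542176897 9130233834994022448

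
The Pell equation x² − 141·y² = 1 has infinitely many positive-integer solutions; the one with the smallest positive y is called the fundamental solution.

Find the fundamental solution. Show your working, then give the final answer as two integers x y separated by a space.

√141 → a₀=11, period (1,6,1,22); ℓ=4 even so k=3
i=0: a=11 ⇒ p=11, q=1
i=1: a=1 ⇒ p=12, q=1
i=2: a=6 ⇒ p=83, q=7
i=3: a=1 ⇒ p=95, q=8
(x₁, y₁) = (95, 8);  95² − 141·8² = 1 ✓

95 8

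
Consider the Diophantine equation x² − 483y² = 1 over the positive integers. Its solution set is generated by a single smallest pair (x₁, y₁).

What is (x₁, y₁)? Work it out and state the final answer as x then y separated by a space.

22 1

d=483: √d = [21; 1,42] (ℓ=2, even), read p_1/q_1
step 0: (21, 1)  from 21·(1,0) + (0,1)
step 1: (22, 1)  from 1·(21,1) + (1,0)
→ (22, 1).  Check: 22²=484, 483·1²=483, difference 1.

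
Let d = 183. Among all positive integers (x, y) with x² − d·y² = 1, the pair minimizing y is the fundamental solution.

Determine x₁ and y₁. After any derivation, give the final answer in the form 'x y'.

487 36

[13; 1,1,8,1,1,26] for √183; ℓ=6 ⇒ convergent index 5
a_0=13:  p_0=13·1+0=13,  q_0=13·0+1=1
a_1=1:  p_1=1·13+1=14,  q_1=1·1+0=1
…
a_4=1:  p_4=1·230+27=257,  q_4=1·17+2=19
a_5=1:  p_5=1·257+230=487,  q_5=1·19+17=36
→ (487, 36).  Check: 487²=237169, 183·36²=237168, difference 1.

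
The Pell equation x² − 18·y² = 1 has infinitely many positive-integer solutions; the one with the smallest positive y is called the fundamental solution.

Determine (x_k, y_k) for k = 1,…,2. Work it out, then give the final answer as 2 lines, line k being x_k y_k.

17 4
577 136

√18 = [4; 4,8, …], period ℓ=2 (even) → k=1
k=0  a_k=4  p_k/q_k = 4/1
k=1  a_k=4  p_k/q_k = 17/4
→ (17, 4).  Check: 17²=289, 18·4²=288, difference 1.
(x_2, y_2) = (17·17 + 18·4·4, 17·4 + 4·17) = (577, 136)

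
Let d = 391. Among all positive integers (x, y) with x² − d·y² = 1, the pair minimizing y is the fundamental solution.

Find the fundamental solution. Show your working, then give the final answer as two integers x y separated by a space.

d=391: √d = [19; 1,3,2,2,1,…,3,1,38] (ℓ=16, even), read p_15/q_15
a_0=19:  p_0=19·1+0=19,  q_0=19·0+1=1
a_1=1:  p_1=1·19+1=20,  q_1=1·1+0=1
a_2=3:  p_2=3·20+19=79,  q_2=3·1+1=4
a_3=2:  p_3=2·79+20=178,  q_3=2·4+1=9
a_4=2:  p_4=2·178+79=435,  q_4=2·9+4=22
a_5=1:  p_5=1·435+178=613,  q_5=1·22+9=31
a_6=1:  p_6=1·613+435=1048,  q_6=1·31+22=53
a_7=2:  p_7=2·1048+613=2709,  q_7=2·53+31=137
a_8=19:  p_8=19·2709+1048=52519,  q_8=19·137+53=2656
a_9=2:  p_9=2·52519+2709=107747,  q_9=2·2656+137=5449
a_10=1:  p_10=1·107747+52519=160266,  q_10=1·5449+2656=8105
a_11=1:  p_11=1·160266+107747=268013,  q_11=1·8105+5449=13554
a_12=2:  p_12=2·268013+160266=696292,  q_12=2·13554+8105=35213
…
a_14=3:  p_14=3·1660597+696292=5678083,  q_14=3·83980+35213=287153
a_15=1:  p_15=1·5678083+1660597=7338680,  q_15=1·287153+83980=371133
(x₁, y₁) = (7338680, 371133);  7338680² − 391·371133² = 1 ✓

7338680 371133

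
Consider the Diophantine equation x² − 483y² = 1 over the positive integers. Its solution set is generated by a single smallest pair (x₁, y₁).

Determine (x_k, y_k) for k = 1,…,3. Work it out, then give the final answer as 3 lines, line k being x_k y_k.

22 1
967 44
42526 1935

d=483: √d = [21; 1,42] (ℓ=2, even), read p_1/q_1
i=0: a=21 ⇒ p=21, q=1
i=1: a=1 ⇒ p=22, q=1
fundamental: x₁=22, y₁=1  (since 484 − 483·1 = 1)
(22+1√483)^2 = 967 + 44√483
(22+1√483)^3 = 42526 + 1935√483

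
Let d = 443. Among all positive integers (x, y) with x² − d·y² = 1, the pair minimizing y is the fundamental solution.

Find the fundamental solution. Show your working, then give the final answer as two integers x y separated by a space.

442 21

d=443: √d = [21; 21,42] (ℓ=2, even), read p_1/q_1
i=0: a=21 ⇒ p=21, q=1
i=1: a=21 ⇒ p=442, q=21
→ (442, 21).  Check: 442²=195364, 443·21²=195363, difference 1.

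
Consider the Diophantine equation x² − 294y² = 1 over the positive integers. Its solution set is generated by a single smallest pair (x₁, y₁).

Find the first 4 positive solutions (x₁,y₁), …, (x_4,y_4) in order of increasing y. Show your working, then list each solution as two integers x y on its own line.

4801 280
46099201 2688560
442644523201 25815552840
4250272665676801 247880935681120

d=294: √d = [17; 6,1,4,1,6,34] (ℓ=6, even), read p_5/q_5
step 0: (17, 1)  from 17·(1,0) + (0,1)
step 1: (103, 6)  from 6·(17,1) + (1,0)
…
step 4: (703, 41)  from 1·(583,34) + (120,7)
step 5: (4801, 280)  from 6·(703,41) + (583,34)
(x₁, y₁) = (4801, 280);  4801² − 294·280² = 1 ✓
n=2: (4801,280)∘(4801,280) = (4801·4801+294·280·280, 4801·280+280·4801) = (46099201,2688560)
n=3: (46099201,2688560)∘(4801,280) = (4801·46099201+294·280·2688560, 4801·2688560+280·46099201) = (442644523201,25815552840)
n=4: (442644523201,25815552840)∘(4801,280) = (4801·442644523201+294·280·25815552840, 4801·25815552840+280·442644523201) = (4250272665676801,247880935681120)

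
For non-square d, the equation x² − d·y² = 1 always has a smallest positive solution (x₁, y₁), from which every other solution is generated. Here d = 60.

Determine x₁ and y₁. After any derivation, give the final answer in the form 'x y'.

31 4

[7; 1,2,1,14] for √60; ℓ=4 ⇒ convergent index 3
a_0=7:  p_0=7·1+0=7,  q_0=7·0+1=1
…
a_2=2:  p_2=2·8+7=23,  q_2=2·1+1=3
a_3=1:  p_3=1·23+8=31,  q_3=1·3+1=4
fundamental: x₁=31, y₁=4  (since 961 − 60·16 = 1)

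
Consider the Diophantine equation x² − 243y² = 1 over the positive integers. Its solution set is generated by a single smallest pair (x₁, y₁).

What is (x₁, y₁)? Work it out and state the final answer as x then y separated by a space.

[15; 1,1,2,3,15,3,2,1,1,30] for √243; ℓ=10 ⇒ convergent index 9
i=0: a=15 ⇒ p=15, q=1
i=1: a=1 ⇒ p=16, q=1
…
i=5: a=15 ⇒ p=4053, q=260
…
i=8: a=1 ⇒ p=41325, q=2651
i=9: a=1 ⇒ p=70226, q=4505
→ (70226, 4505).  Check: 70226²=4931691076, 243·4505²=4931691075, difference 1.

70226 4505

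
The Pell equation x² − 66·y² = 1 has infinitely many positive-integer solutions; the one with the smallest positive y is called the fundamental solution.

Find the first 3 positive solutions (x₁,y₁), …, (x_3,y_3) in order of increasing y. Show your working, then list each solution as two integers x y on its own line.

√66 → a₀=8, period (8,16); ℓ=2 even so k=1
k=0  a_k=8  p_k/q_k = 8/1
k=1  a_k=8  p_k/q_k = 65/8
fundamental: x₁=65, y₁=8  (since 4225 − 66·64 = 1)
(x_2, y_2) = (65·65 + 66·8·8, 65·8 + 8·65) = (8449, 1040)
(x_3, y_3) = (65·8449 + 66·8·1040, 65·1040 + 8·8449) = (1098305, 135192)

65 8
8449 1040
1098305 135192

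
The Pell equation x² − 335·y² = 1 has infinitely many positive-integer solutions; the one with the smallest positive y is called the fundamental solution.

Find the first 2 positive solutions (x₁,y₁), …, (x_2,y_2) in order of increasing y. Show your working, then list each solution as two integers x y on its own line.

d=335: √d = [18; 3,3,3,36] (ℓ=4, even), read p_3/q_3
i=0: a=18 ⇒ p=18, q=1
i=1: a=3 ⇒ p=55, q=3
i=2: a=3 ⇒ p=183, q=10
i=3: a=3 ⇒ p=604, q=33
(x₁, y₁) = (604, 33);  604² − 335·33² = 1 ✓
n=2: (604,33)∘(604,33) = (604·604+335·33·33, 604·33+33·604) = (729631,39864)

604 33
729631 39864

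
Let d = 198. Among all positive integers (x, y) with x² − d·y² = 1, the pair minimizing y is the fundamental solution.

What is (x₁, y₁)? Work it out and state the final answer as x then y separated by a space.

197 14

√198 = [14; 14,28, …], period ℓ=2 (even) → k=1
i=0: a=14 ⇒ p=14, q=1
i=1: a=14 ⇒ p=197, q=14
fundamental: x₁=197, y₁=14  (since 38809 − 198·196 = 1)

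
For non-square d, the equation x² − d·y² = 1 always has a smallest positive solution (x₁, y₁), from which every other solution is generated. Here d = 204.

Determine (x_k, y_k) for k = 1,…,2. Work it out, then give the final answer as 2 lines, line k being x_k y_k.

d=204: √d = [14; 3,1,1,6,1,1,3,28] (ℓ=8, even), read p_7/q_7
step 0: (14, 1)  from 14·(1,0) + (0,1)
…
step 2: (57, 4)  from 1·(43,3) + (14,1)
step 3: (100, 7)  from 1·(57,4) + (43,3)
step 4: (657, 46)  from 6·(100,7) + (57,4)
step 5: (757, 53)  from 1·(657,46) + (100,7)
step 6: (1414, 99)  from 1·(757,53) + (657,46)
step 7: (4999, 350)  from 3·(1414,99) + (757,53)
(x₁, y₁) = (4999, 350);  4999² − 204·350² = 1 ✓
(4999+350√204)^2 = 49980001 + 3499300√204

4999 350
49980001 3499300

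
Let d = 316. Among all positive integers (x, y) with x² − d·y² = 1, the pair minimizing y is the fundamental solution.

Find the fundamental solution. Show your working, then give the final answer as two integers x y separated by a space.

√316 → a₀=17, period (1,3,2,8,2,3,1,34); ℓ=8 even so k=7
i=0: a=17 ⇒ p=17, q=1
…
i=2: a=3 ⇒ p=71, q=4
i=3: a=2 ⇒ p=160, q=9
…
i=5: a=2 ⇒ p=2862, q=161
i=6: a=3 ⇒ p=9937, q=559
i=7: a=1 ⇒ p=12799, q=720
→ (12799, 720).  Check: 12799²=163814401, 316·720²=163814400, difference 1.

12799 720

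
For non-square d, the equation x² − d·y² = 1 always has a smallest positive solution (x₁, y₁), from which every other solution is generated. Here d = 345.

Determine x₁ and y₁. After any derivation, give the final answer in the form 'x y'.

[18; 1,1,2,1,6,1,2,1,1,36] for √345; ℓ=10 ⇒ convergent index 9
a_0=18:  p_0=18·1+0=18,  q_0=18·0+1=1
a_1=1:  p_1=1·18+1=19,  q_1=1·1+0=1
…
a_6=1:  p_6=1·873+130=1003,  q_6=1·47+7=54
…
a_8=1:  p_8=1·2879+1003=3882,  q_8=1·155+54=209
a_9=1:  p_9=1·3882+2879=6761,  q_9=1·209+155=364
→ (6761, 364).  Check: 6761²=45711121, 345·364²=45711120, difference 1.

6761 364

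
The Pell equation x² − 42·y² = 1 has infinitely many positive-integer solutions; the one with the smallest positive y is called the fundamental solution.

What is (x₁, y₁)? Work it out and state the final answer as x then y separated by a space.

13 2

√42 → a₀=6, period (2,12); ℓ=2 even so k=1
k=0  a_k=6  p_k/q_k = 6/1
k=1  a_k=2  p_k/q_k = 13/2
fundamental: x₁=13, y₁=2  (since 169 − 42·4 = 1)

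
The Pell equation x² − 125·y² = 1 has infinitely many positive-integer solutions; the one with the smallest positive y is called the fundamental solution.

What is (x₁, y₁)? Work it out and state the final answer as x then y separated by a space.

[11; 5,1,1,5,22] for √125; ℓ=5 ⇒ convergent index 9
k=0  a_k=11  p_k/q_k = 11/1
…
k=2  a_k=1  p_k/q_k = 67/6
k=3  a_k=1  p_k/q_k = 123/11
k=4  a_k=5  p_k/q_k = 682/61
k=5  a_k=22  p_k/q_k = 15127/1353
k=6  a_k=5  p_k/q_k = 76317/6826
k=7  a_k=1  p_k/q_k = 91444/8179
k=8  a_k=1  p_k/q_k = 167761/15005
k=9  a_k=5  p_k/q_k = 930249/83204
fundamental: x₁=930249, y₁=83204  (since 865363202001 − 125·6922905616 = 1)

930249 83204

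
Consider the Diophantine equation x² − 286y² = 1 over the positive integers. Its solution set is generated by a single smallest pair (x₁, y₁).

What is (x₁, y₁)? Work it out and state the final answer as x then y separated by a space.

561835 33222

[16; 1,10,3,3,2,3,3,10,1,32] for √286; ℓ=10 ⇒ convergent index 9
k=0  a_k=16  p_k/q_k = 16/1
…
k=3  a_k=3  p_k/q_k = 575/34
…
k=5  a_k=2  p_k/q_k = 4397/260
…
k=7  a_k=3  p_k/q_k = 49703/2939
k=8  a_k=10  p_k/q_k = 512132/30283
k=9  a_k=1  p_k/q_k = 561835/33222
→ (561835, 33222).  Check: 561835²=315658567225, 286·33222²=315658567224, difference 1.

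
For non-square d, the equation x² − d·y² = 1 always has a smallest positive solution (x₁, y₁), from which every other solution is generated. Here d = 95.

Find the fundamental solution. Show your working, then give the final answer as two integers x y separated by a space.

39 4

d=95: √d = [9; 1,2,1,18] (ℓ=4, even), read p_3/q_3
i=0: a=9 ⇒ p=9, q=1
i=1: a=1 ⇒ p=10, q=1
i=2: a=2 ⇒ p=29, q=3
i=3: a=1 ⇒ p=39, q=4
(x₁, y₁) = (39, 4);  39² − 95·4² = 1 ✓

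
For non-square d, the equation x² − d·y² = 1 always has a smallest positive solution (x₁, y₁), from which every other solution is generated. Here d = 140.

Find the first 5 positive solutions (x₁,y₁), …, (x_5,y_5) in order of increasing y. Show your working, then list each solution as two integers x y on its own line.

√140 → a₀=11, period (1,4,1,22); ℓ=4 even so k=3
a_0=11:  p_0=11·1+0=11,  q_0=11·0+1=1
…
a_2=4:  p_2=4·12+11=59,  q_2=4·1+1=5
a_3=1:  p_3=1·59+12=71,  q_3=1·5+1=6
→ (71, 6).  Check: 71²=5041, 140·6²=5040, difference 1.
k=2:  x_2 = 71·71+140·6·6 = 10081,  y_2 = 71·6+6·71 = 852
k=3:  x_3 = 71·10081+140·6·852 = 1431431,  y_3 = 71·852+6·10081 = 120978
k=4:  x_4 = 71·1431431+140·6·120978 = 203253121,  y_4 = 71·120978+6·1431431 = 17178024
k=5:  x_5 = 71·203253121+140·6·17178024 = 28860511751,  y_5 = 71·17178024+6·203253121 = 2439158430

71 6
10081 852
1431431 120978
203253121 17178024
28860511751 2439158430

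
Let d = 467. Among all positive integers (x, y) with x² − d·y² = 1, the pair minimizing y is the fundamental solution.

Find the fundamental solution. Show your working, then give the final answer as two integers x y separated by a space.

1625626 75225

d=467: √d = [21; 1,1,1,1,3,…,1,1,42] (ℓ=14, even), read p_13/q_13
i=0: a=21 ⇒ p=21, q=1
…
i=2: a=1 ⇒ p=43, q=2
i=3: a=1 ⇒ p=65, q=3
…
i=5: a=3 ⇒ p=389, q=18
i=6: a=3 ⇒ p=1275, q=59
i=7: a=21 ⇒ p=27164, q=1257
i=8: a=3 ⇒ p=82767, q=3830
i=9: a=3 ⇒ p=275465, q=12747
…
i=12: a=1 ⇒ p=991929, q=45901
i=13: a=1 ⇒ p=1625626, q=75225
fundamental: x₁=1625626, y₁=75225  (since 2642659891876 − 467·5658800625 = 1)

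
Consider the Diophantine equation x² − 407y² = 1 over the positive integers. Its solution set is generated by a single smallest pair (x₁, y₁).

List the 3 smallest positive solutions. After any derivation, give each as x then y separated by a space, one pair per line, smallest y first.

√407 = [20; 5,1,2,1,5,40, …], period ℓ=6 (even) → k=5
k=0  a_k=20  p_k/q_k = 20/1
k=1  a_k=5  p_k/q_k = 101/5
k=2  a_k=1  p_k/q_k = 121/6
k=3  a_k=2  p_k/q_k = 343/17
k=4  a_k=1  p_k/q_k = 464/23
k=5  a_k=5  p_k/q_k = 2663/132
→ (2663, 132).  Check: 2663²=7091569, 407·132²=7091568, difference 1.
(2663+132√407)^2 = 14183137 + 703032√407
(2663+132√407)^3 = 75539384999 + 3744348300√407

2663 132
14183137 703032
75539384999 3744348300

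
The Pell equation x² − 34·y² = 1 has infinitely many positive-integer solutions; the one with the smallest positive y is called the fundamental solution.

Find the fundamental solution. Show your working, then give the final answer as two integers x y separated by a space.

[5; 1,4,1,10] for √34; ℓ=4 ⇒ convergent index 3
step 0: (5, 1)  from 5·(1,0) + (0,1)
…
step 2: (29, 5)  from 4·(6,1) + (5,1)
step 3: (35, 6)  from 1·(29,5) + (6,1)
fundamental: x₁=35, y₁=6  (since 1225 − 34·36 = 1)

35 6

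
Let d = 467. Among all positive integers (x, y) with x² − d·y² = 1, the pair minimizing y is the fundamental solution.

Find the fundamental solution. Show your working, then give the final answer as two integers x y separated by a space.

1625626 75225

[21; 1,1,1,1,3,…,1,1,42] for √467; ℓ=14 ⇒ convergent index 13
k=0  a_k=21  p_k/q_k = 21/1
…
k=3  a_k=1  p_k/q_k = 65/3
k=4  a_k=1  p_k/q_k = 108/5
k=5  a_k=3  p_k/q_k = 389/18
k=6  a_k=3  p_k/q_k = 1275/59
k=7  a_k=21  p_k/q_k = 27164/1257
…
k=9  a_k=3  p_k/q_k = 275465/12747
k=10  a_k=1  p_k/q_k = 358232/16577
k=11  a_k=1  p_k/q_k = 633697/29324
k=12  a_k=1  p_k/q_k = 991929/45901
k=13  a_k=1  p_k/q_k = 1625626/75225
(x₁, y₁) = (1625626, 75225);  1625626² − 467·75225² = 1 ✓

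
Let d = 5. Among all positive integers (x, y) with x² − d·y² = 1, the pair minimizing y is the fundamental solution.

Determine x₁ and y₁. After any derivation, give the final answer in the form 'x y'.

9 4

d=5: √d = [2; 4] (ℓ=1, odd), read p_1/q_1
step 0: (2, 1)  from 2·(1,0) + (0,1)
step 1: (9, 4)  from 4·(2,1) + (1,0)
(x₁, y₁) = (9, 4);  9² − 5·4² = 1 ✓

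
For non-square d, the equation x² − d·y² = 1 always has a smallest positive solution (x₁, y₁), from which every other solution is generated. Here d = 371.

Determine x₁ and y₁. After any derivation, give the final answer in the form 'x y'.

1695 88

[19; 3,1,4,1,3,38] for √371; ℓ=6 ⇒ convergent index 5
k=0  a_k=19  p_k/q_k = 19/1
k=1  a_k=3  p_k/q_k = 58/3
k=2  a_k=1  p_k/q_k = 77/4
k=3  a_k=4  p_k/q_k = 366/19
k=4  a_k=1  p_k/q_k = 443/23
k=5  a_k=3  p_k/q_k = 1695/88
fundamental: x₁=1695, y₁=88  (since 2873025 − 371·7744 = 1)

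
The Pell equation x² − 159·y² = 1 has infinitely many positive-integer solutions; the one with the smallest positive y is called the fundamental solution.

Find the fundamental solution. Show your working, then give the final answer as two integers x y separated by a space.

d=159: √d = [12; 1,1,1,1,3,1,1,1,1,24] (ℓ=10, even), read p_9/q_9
step 0: (12, 1)  from 12·(1,0) + (0,1)
…
step 2: (25, 2)  from 1·(13,1) + (12,1)
…
step 5: (227, 18)  from 3·(63,5) + (38,3)
step 6: (290, 23)  from 1·(227,18) + (63,5)
…
step 8: (807, 64)  from 1·(517,41) + (290,23)
step 9: (1324, 105)  from 1·(807,64) + (517,41)
(x₁, y₁) = (1324, 105);  1324² − 159·105² = 1 ✓

1324 105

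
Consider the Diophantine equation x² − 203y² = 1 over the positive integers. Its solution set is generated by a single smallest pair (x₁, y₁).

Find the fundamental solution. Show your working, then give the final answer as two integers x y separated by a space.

d=203: √d = [14; 4,28] (ℓ=2, even), read p_1/q_1
i=0: a=14 ⇒ p=14, q=1
i=1: a=4 ⇒ p=57, q=4
fundamental: x₁=57, y₁=4  (since 3249 − 203·16 = 1)

57 4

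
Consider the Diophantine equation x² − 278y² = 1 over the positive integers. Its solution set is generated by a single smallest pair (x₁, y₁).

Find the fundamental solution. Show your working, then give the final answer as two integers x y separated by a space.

d=278: √d = [16; 1,2,16,2,1,32] (ℓ=6, even), read p_5/q_5
i=0: a=16 ⇒ p=16, q=1
…
i=4: a=2 ⇒ p=1684, q=101
i=5: a=1 ⇒ p=2501, q=150
(x₁, y₁) = (2501, 150);  2501² − 278·150² = 1 ✓

2501 150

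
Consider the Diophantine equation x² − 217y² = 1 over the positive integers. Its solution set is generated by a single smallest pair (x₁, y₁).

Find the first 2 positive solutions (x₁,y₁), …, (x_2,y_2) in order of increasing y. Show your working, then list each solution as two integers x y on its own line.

[14; 1,2,1,2,1,…,2,1,28] for √217; ℓ=16 ⇒ convergent index 15
step 0: (14, 1)  from 14·(1,0) + (0,1)
step 1: (15, 1)  from 1·(14,1) + (1,0)
…
step 3: (59, 4)  from 1·(44,3) + (15,1)
…
step 6: (383, 26)  from 1·(221,15) + (162,11)
step 7: (3668, 249)  from 9·(383,26) + (221,15)
step 8: (15055, 1022)  from 4·(3668,249) + (383,26)
step 9: (139163, 9447)  from 9·(15055,1022) + (3668,249)
…
step 11: (293381, 19916)  from 1·(154218,10469) + (139163,9447)
…
step 13: (1034361, 70217)  from 1·(740980,50301) + (293381,19916)
step 14: (2809702, 190735)  from 2·(1034361,70217) + (740980,50301)
step 15: (3844063, 260952)  from 1·(2809702,190735) + (1034361,70217)
→ (3844063, 260952).  Check: 3844063²=14776820347969, 217·260952²=14776820347968, difference 1.
(x_2, y_2) = (3844063·3844063 + 217·260952·260952, 3844063·260952 + 260952·3844063) = (29553640695937, 2006231855952)

3844063 260952
29553640695937 2006231855952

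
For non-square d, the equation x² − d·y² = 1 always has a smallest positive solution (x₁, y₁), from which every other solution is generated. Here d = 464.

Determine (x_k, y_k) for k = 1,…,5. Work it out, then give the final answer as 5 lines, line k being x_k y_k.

√464 → a₀=21, period (1,1,5,1,1,1,5,1,1,42); ℓ=10 even so k=9
k=0  a_k=21  p_k/q_k = 21/1
…
k=3  a_k=5  p_k/q_k = 237/11
k=4  a_k=1  p_k/q_k = 280/13
…
k=7  a_k=5  p_k/q_k = 4502/209
k=8  a_k=1  p_k/q_k = 5299/246
k=9  a_k=1  p_k/q_k = 9801/455
fundamental: x₁=9801, y₁=455  (since 96059601 − 464·207025 = 1)
n=2: (9801,455)∘(9801,455) = (9801·9801+464·455·455, 9801·455+455·9801) = (192119201,8918910)
n=3: (192119201,8918910)∘(9801,455) = (9801·192119201+464·455·8918910, 9801·8918910+455·192119201) = (3765920568201,174828473365)
n=4: (3765920568201,174828473365)∘(9801,455) = (9801·3765920568201+464·455·174828473365, 9801·174828473365+455·3765920568201) = (73819574785756801,3426987725981820)
n=5: (73819574785756801,3426987725981820)∘(9801,455) = (9801·73819574785756801+464·455·3426987725981820, 9801·3426987725981820+455·73819574785756801) = (1447011301184484245001,67175813229867162275)

9801 455
192119201 8918910
3765920568201 174828473365
73819574785756801 3426987725981820
1447011301184484245001 67175813229867162275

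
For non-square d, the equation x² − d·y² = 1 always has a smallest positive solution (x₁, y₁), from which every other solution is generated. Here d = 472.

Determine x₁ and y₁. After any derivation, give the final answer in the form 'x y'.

√472 → a₀=21, period (1,2,1,1,1,…,2,1,42); ℓ=14 even so k=13
step 0: (21, 1)  from 21·(1,0) + (0,1)
step 1: (22, 1)  from 1·(21,1) + (1,0)
step 2: (65, 3)  from 2·(22,1) + (21,1)
step 3: (87, 4)  from 1·(65,3) + (22,1)
step 4: (152, 7)  from 1·(87,4) + (65,3)
step 5: (239, 11)  from 1·(152,7) + (87,4)
step 6: (1108, 51)  from 4·(239,11) + (152,7)
step 7: (5779, 266)  from 5·(1108,51) + (239,11)
…
step 9: (30003, 1381)  from 1·(24224,1115) + (5779,266)
step 10: (54227, 2496)  from 1·(30003,1381) + (24224,1115)
…
step 12: (222687, 10250)  from 2·(84230,3877) + (54227,2496)
step 13: (306917, 14127)  from 1·(222687,10250) + (84230,3877)
fundamental: x₁=306917, y₁=14127  (since 94198044889 − 472·199572129 = 1)

306917 14127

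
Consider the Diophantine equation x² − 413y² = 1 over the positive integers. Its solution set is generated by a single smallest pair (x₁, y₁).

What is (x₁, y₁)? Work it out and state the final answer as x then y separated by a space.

√413 → a₀=20, period (3,9,1,4,1,9,3,40); ℓ=8 even so k=7
a_0=20:  p_0=20·1+0=20,  q_0=20·0+1=1
…
a_2=9:  p_2=9·61+20=569,  q_2=9·3+1=28
a_3=1:  p_3=1·569+61=630,  q_3=1·28+3=31
a_4=4:  p_4=4·630+569=3089,  q_4=4·31+28=152
a_5=1:  p_5=1·3089+630=3719,  q_5=1·152+31=183
a_6=9:  p_6=9·3719+3089=36560,  q_6=9·183+152=1799
a_7=3:  p_7=3·36560+3719=113399,  q_7=3·1799+183=5580
fundamental: x₁=113399, y₁=5580  (since 12859333201 − 413·31136400 = 1)

113399 5580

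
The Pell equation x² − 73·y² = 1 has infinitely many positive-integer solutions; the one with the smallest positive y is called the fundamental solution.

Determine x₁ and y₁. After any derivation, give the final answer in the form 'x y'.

√73 = [8; 1,1,5,5,1,1,16, …], period ℓ=7 (odd) → k=13
k=0  a_k=8  p_k/q_k = 8/1
k=1  a_k=1  p_k/q_k = 9/1
k=2  a_k=1  p_k/q_k = 17/2
…
k=5  a_k=1  p_k/q_k = 581/68
…
k=9  a_k=1  p_k/q_k = 36406/4261
k=10  a_k=5  p_k/q_k = 200767/23498
…
k=12  a_k=1  p_k/q_k = 1241008/145249
k=13  a_k=1  p_k/q_k = 2281249/267000
→ (2281249, 267000).  Check: 2281249²=5204097000001, 73·267000²=5204097000000, difference 1.

2281249 267000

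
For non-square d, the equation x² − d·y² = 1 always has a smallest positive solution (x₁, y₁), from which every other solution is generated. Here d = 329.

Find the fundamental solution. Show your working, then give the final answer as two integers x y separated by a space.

2376415 131016

[18; 7,4,2,1,1,4,1,1,2,4,7,36] for √329; ℓ=12 ⇒ convergent index 11
a_0=18:  p_0=18·1+0=18,  q_0=18·0+1=1
a_1=7:  p_1=7·18+1=127,  q_1=7·1+0=7
…
a_3=2:  p_3=2·526+127=1179,  q_3=2·29+7=65
a_4=1:  p_4=1·1179+526=1705,  q_4=1·65+29=94
a_5=1:  p_5=1·1705+1179=2884,  q_5=1·94+65=159
a_6=4:  p_6=4·2884+1705=13241,  q_6=4·159+94=730
a_7=1:  p_7=1·13241+2884=16125,  q_7=1·730+159=889
a_8=1:  p_8=1·16125+13241=29366,  q_8=1·889+730=1619
a_9=2:  p_9=2·29366+16125=74857,  q_9=2·1619+889=4127
a_10=4:  p_10=4·74857+29366=328794,  q_10=4·4127+1619=18127
a_11=7:  p_11=7·328794+74857=2376415,  q_11=7·18127+4127=131016
fundamental: x₁=2376415, y₁=131016  (since 5647348252225 − 329·17165192256 = 1)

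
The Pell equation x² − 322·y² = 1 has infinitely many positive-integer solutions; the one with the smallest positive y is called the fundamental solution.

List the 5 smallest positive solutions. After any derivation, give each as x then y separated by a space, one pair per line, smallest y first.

323 18
208657 11628
134792099 7511670
87075487297 4852527192
56250630001763 3134725054362

√322 = [17; 1,16,1,34, …], period ℓ=4 (even) → k=3
k=0  a_k=17  p_k/q_k = 17/1
k=1  a_k=1  p_k/q_k = 18/1
k=2  a_k=16  p_k/q_k = 305/17
k=3  a_k=1  p_k/q_k = 323/18
→ (323, 18).  Check: 323²=104329, 322·18²=104328, difference 1.
(323+18√322)^2 = 208657 + 11628√322
(323+18√322)^3 = 134792099 + 7511670√322
(323+18√322)^4 = 87075487297 + 4852527192√322
(323+18√322)^5 = 56250630001763 + 3134725054362√322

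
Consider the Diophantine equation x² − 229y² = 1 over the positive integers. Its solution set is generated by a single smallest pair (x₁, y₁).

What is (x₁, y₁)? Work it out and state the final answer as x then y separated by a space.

5848201 386460

√229 → a₀=15, period (7,1,1,7,30); ℓ=5 odd so k=9
i=0: a=15 ⇒ p=15, q=1
i=1: a=7 ⇒ p=106, q=7
i=2: a=1 ⇒ p=121, q=8
i=3: a=1 ⇒ p=227, q=15
i=4: a=7 ⇒ p=1710, q=113
i=5: a=30 ⇒ p=51527, q=3405
i=6: a=7 ⇒ p=362399, q=23948
i=7: a=1 ⇒ p=413926, q=27353
i=8: a=1 ⇒ p=776325, q=51301
i=9: a=7 ⇒ p=5848201, q=386460
→ (5848201, 386460).  Check: 5848201²=34201454936401, 229·386460²=34201454936400, difference 1.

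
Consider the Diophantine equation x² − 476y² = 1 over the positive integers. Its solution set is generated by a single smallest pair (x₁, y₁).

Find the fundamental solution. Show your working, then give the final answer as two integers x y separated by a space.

[21; 1,4,2,10,2,4,1,42] for √476; ℓ=8 ⇒ convergent index 7
i=0: a=21 ⇒ p=21, q=1
i=1: a=1 ⇒ p=22, q=1
…
i=3: a=2 ⇒ p=240, q=11
…
i=6: a=4 ⇒ p=23541, q=1079
i=7: a=1 ⇒ p=28799, q=1320
fundamental: x₁=28799, y₁=1320  (since 829382401 − 476·1742400 = 1)

28799 1320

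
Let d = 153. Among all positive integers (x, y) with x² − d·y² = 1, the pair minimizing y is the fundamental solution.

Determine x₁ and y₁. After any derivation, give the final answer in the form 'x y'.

√153 = [12; 2,1,2,2,2,1,2,24, …], period ℓ=8 (even) → k=7
step 0: (12, 1)  from 12·(1,0) + (0,1)
…
step 4: (235, 19)  from 2·(99,8) + (37,3)
step 5: (569, 46)  from 2·(235,19) + (99,8)
step 6: (804, 65)  from 1·(569,46) + (235,19)
step 7: (2177, 176)  from 2·(804,65) + (569,46)
→ (2177, 176).  Check: 2177²=4739329, 153·176²=4739328, difference 1.

2177 176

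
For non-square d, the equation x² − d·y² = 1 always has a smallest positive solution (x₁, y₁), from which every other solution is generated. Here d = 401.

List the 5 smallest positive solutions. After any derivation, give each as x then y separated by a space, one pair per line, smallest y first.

√401 → a₀=20, period (40); ℓ=1 odd so k=1
i=0: a=20 ⇒ p=20, q=1
i=1: a=40 ⇒ p=801, q=40
(x₁, y₁) = (801, 40);  801² − 401·40² = 1 ✓
n=2: (801,40)∘(801,40) = (801·801+401·40·40, 801·40+40·801) = (1283201,64080)
n=3: (1283201,64080)∘(801,40) = (801·1283201+401·40·64080, 801·64080+40·1283201) = (2055687201,102656120)
n=4: (2055687201,102656120)∘(801,40) = (801·2055687201+401·40·102656120, 801·102656120+40·2055687201) = (3293209612801,164455040160)
n=5: (3293209612801,164455040160)∘(801,40) = (801·3293209612801+401·40·164455040160, 801·164455040160+40·3293209612801) = (5275719744020001,263456871680200)

801 40
1283201 64080
2055687201 102656120
3293209612801 164455040160
5275719744020001 263456871680200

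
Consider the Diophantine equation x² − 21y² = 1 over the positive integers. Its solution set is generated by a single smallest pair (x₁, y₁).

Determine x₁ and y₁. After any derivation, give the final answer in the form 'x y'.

55 12

√21 → a₀=4, period (1,1,2,1,1,8); ℓ=6 even so k=5
i=0: a=4 ⇒ p=4, q=1
…
i=3: a=2 ⇒ p=23, q=5
i=4: a=1 ⇒ p=32, q=7
i=5: a=1 ⇒ p=55, q=12
→ (55, 12).  Check: 55²=3025, 21·12²=3024, difference 1.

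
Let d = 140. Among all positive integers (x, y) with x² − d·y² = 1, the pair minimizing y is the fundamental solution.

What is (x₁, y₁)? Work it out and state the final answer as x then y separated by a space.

√140 = [11; 1,4,1,22, …], period ℓ=4 (even) → k=3
a_0=11:  p_0=11·1+0=11,  q_0=11·0+1=1
…
a_2=4:  p_2=4·12+11=59,  q_2=4·1+1=5
a_3=1:  p_3=1·59+12=71,  q_3=1·5+1=6
→ (71, 6).  Check: 71²=5041, 140·6²=5040, difference 1.

71 6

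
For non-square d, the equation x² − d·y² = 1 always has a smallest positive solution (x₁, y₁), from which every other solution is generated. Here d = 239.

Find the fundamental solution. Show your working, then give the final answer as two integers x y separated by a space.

[15; 2,5,1,2,4,15,4,2,1,5,2,30] for √239; ℓ=12 ⇒ convergent index 11
k=0  a_k=15  p_k/q_k = 15/1
…
k=2  a_k=5  p_k/q_k = 170/11
k=3  a_k=1  p_k/q_k = 201/13
k=4  a_k=2  p_k/q_k = 572/37
k=5  a_k=4  p_k/q_k = 2489/161
k=6  a_k=15  p_k/q_k = 37907/2452
k=7  a_k=4  p_k/q_k = 154117/9969
…
k=10  a_k=5  p_k/q_k = 2847431/184185
k=11  a_k=2  p_k/q_k = 6195120/400729
(x₁, y₁) = (6195120, 400729);  6195120² − 239·400729² = 1 ✓

6195120 400729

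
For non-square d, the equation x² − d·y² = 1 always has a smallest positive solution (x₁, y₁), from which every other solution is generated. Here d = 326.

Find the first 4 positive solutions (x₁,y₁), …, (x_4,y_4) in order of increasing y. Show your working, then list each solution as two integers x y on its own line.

d=326: √d = [18; 18,36] (ℓ=2, even), read p_1/q_1
k=0  a_k=18  p_k/q_k = 18/1
k=1  a_k=18  p_k/q_k = 325/18
fundamental: x₁=325, y₁=18  (since 105625 − 326·324 = 1)
(x_2, y_2) = (325·325 + 326·18·18, 325·18 + 18·325) = (211249, 11700)
(x_3, y_3) = (325·211249 + 326·18·11700, 325·11700 + 18·211249) = (137311525, 7604982)
(x_4, y_4) = (325·137311525 + 326·18·7604982, 325·7604982 + 18·137311525) = (89252280001, 4943226600)

325 18
211249 11700
137311525 7604982
89252280001 4943226600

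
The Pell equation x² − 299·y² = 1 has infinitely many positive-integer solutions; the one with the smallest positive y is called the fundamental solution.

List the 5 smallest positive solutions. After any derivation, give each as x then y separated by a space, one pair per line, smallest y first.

415 24
344449 19920
285892255 16533576
237290227201 13722848160
196950602684575 11389947439224

√299 → a₀=17, period (3,2,3,34); ℓ=4 even so k=3
i=0: a=17 ⇒ p=17, q=1
…
i=2: a=2 ⇒ p=121, q=7
i=3: a=3 ⇒ p=415, q=24
→ (415, 24).  Check: 415²=172225, 299·24²=172224, difference 1.
k=2:  x_2 = 415·415+299·24·24 = 344449,  y_2 = 415·24+24·415 = 19920
k=3:  x_3 = 415·344449+299·24·19920 = 285892255,  y_3 = 415·19920+24·344449 = 16533576
k=4:  x_4 = 415·285892255+299·24·16533576 = 237290227201,  y_4 = 415·16533576+24·285892255 = 13722848160
k=5:  x_5 = 415·237290227201+299·24·13722848160 = 196950602684575,  y_5 = 415·13722848160+24·237290227201 = 11389947439224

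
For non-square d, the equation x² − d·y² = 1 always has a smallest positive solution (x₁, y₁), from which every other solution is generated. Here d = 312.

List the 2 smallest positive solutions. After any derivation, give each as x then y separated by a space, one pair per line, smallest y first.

53 3
5617 318

√312 → a₀=17, period (1,1,1,34); ℓ=4 even so k=3
a_0=17:  p_0=17·1+0=17,  q_0=17·0+1=1
a_1=1:  p_1=1·17+1=18,  q_1=1·1+0=1
a_2=1:  p_2=1·18+17=35,  q_2=1·1+1=2
a_3=1:  p_3=1·35+18=53,  q_3=1·2+1=3
(x₁, y₁) = (53, 3);  53² − 312·3² = 1 ✓
k=2:  x_2 = 53·53+312·3·3 = 5617,  y_2 = 53·3+3·53 = 318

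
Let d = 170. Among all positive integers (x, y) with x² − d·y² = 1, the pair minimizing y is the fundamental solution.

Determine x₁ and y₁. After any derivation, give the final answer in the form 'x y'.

d=170: √d = [13; 26] (ℓ=1, odd), read p_1/q_1
step 0: (13, 1)  from 13·(1,0) + (0,1)
step 1: (339, 26)  from 26·(13,1) + (1,0)
(x₁, y₁) = (339, 26);  339² − 170·26² = 1 ✓

339 26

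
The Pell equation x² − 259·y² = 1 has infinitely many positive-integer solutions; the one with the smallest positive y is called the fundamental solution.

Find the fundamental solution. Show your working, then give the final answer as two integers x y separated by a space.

√259 → a₀=16, period (10,1,2,3,4,3,2,1,10,32); ℓ=10 even so k=9
a_0=16:  p_0=16·1+0=16,  q_0=16·0+1=1
a_1=10:  p_1=10·16+1=161,  q_1=10·1+0=10
a_2=1:  p_2=1·161+16=177,  q_2=1·10+1=11
…
a_4=3:  p_4=3·515+177=1722,  q_4=3·32+11=107
a_5=4:  p_5=4·1722+515=7403,  q_5=4·107+32=460
a_6=3:  p_6=3·7403+1722=23931,  q_6=3·460+107=1487
a_7=2:  p_7=2·23931+7403=55265,  q_7=2·1487+460=3434
a_8=1:  p_8=1·55265+23931=79196,  q_8=1·3434+1487=4921
a_9=10:  p_9=10·79196+55265=847225,  q_9=10·4921+3434=52644
→ (847225, 52644).  Check: 847225²=717790200625, 259·52644²=717790200624, difference 1.

847225 52644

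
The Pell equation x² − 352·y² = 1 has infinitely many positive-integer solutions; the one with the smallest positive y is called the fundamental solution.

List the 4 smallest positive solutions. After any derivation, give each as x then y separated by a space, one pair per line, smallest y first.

77617 4137
12048797377 642203058
1870383011943601 99691749501435
290347036464004160257 15475549041463557732

d=352: √d = [18; 1,3,5,9,5,3,1,36] (ℓ=8, even), read p_7/q_7
a_0=18:  p_0=18·1+0=18,  q_0=18·0+1=1
…
a_3=5:  p_3=5·75+19=394,  q_3=5·4+1=21
a_4=9:  p_4=9·394+75=3621,  q_4=9·21+4=193
…
a_6=3:  p_6=3·18499+3621=59118,  q_6=3·986+193=3151
a_7=1:  p_7=1·59118+18499=77617,  q_7=1·3151+986=4137
(x₁, y₁) = (77617, 4137);  77617² − 352·4137² = 1 ✓
(77617+4137√352)^2 = 12048797377 + 642203058√352
(77617+4137√352)^3 = 1870383011943601 + 99691749501435√352
(77617+4137√352)^4 = 290347036464004160257 + 15475549041463557732√352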